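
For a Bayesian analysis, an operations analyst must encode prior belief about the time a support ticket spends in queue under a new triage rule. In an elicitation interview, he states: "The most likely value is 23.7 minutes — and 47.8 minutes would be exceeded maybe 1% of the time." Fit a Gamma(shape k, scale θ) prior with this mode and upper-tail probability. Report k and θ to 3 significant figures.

k ≈ 11, θ ≈ 2.38

Gamma(k,θ) with k>1 has mode (k−1)θ, so θ = 23.7/(k−1).
Need P(X < 47.8) = 0.99 with θ tied to k this way. Start at k = 2, θ = 23.7: P(X<47.8) ≈ 0.599.
Too low — raise k to concentrate. Iterating converges to k ≈ 11.
Then θ = 23.7/(11−1) ≈ 2.38.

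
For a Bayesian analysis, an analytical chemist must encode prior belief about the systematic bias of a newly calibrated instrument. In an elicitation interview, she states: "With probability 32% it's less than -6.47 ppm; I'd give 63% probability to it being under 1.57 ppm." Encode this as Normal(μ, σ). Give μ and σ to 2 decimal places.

For Normal(μ,σ), the p-quantile is μ + z_p·σ. Here z_{0.32} = -0.4677, z_{0.63} = 0.3319.
So -6.47 = μ − 0.4677σ and 1.57 = μ + 0.3319σ.
Subtracting: σ = (1.57 − -6.47)/(0.3319 − (-0.4677)) = 10.06.
Then μ = -6.47 − (-0.4677)·10.06 = -1.77.

μ = -1.77, σ = 10.06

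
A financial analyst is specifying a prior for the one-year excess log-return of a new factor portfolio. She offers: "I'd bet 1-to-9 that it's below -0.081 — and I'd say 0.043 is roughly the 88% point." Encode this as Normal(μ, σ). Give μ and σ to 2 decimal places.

μ = -0.02, σ = 0.05

The p-quantile of Normal(μ,σ) is μ + z_p·σ, with z_{0.1} = -1.282 and z_{0.88} = 1.175.
Eliminate σ: μ = (z₂·x₁ − z₁·x₂)/(z₂ − z₁) = (1.175·-0.081 − (-1.282)·0.043)/2.457 = -0.02.
Then σ = (x₂ − x₁)/(z₂ − z₁) = (0.043 − -0.081)/2.457 = 0.05.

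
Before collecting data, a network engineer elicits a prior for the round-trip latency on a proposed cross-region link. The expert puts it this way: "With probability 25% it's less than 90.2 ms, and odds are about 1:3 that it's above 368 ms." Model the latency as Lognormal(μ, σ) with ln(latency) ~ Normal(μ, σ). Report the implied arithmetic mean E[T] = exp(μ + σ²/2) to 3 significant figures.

E[T] ≈ 314 ms

If T ~ Lognormal(μ,σ) then ln T ~ Normal(μ,σ), so the p-quantile of ln T is μ + z_p·σ.
ln(90.2) = 4.502 and ln(368) = 5.908; z_{0.25} = -0.6745, z_{0.75} = 0.6745.
σ = (5.908 − 4.502)/(0.6745 − (-0.6745)) = 1.042.
μ = 4.502 − (-0.6745)·1.042 = 5.205.
E[T] = exp(μ + σ²/2) = exp(5.205 + 0.5432) = 314 ms.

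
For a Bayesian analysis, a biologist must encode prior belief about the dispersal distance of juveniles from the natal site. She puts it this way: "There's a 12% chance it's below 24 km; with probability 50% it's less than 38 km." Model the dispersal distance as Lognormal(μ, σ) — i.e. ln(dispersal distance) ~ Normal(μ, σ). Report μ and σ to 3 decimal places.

μ ≈ 3.638, σ ≈ 0.391

If T ~ Lognormal(μ,σ) then ln T ~ Normal(μ,σ), so the p-quantile of ln T is μ + z_p·σ.
ln(24) = 3.178 and ln(38) = 3.638; z_{0.12} = -1.175, z_{0.5} = 0.
σ = (3.638 − 3.178)/(0 − (-1.175)) = 0.391.
μ = 3.178 − (-1.175)·0.391 = 3.638.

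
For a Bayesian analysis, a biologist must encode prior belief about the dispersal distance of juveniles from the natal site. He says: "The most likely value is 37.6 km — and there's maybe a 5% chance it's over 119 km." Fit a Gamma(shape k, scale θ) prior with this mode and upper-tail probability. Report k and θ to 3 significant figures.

k ≈ 2.98, θ ≈ 19

Gamma(k,θ) with k>1 has mode (k−1)θ, so θ = 37.6/(k−1).
Need P(X < 119) = 0.95 with θ tied to k this way. Start at k = 2, θ = 37.6: P(X<119) ≈ 0.824.
Too low — raise k to concentrate. Iterating converges to k ≈ 2.98.
Then θ = 37.6/(2.98−1) ≈ 19.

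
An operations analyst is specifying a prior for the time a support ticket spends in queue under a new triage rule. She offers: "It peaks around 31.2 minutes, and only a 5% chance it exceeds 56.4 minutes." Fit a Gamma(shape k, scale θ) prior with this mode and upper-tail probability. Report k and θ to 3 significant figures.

Gamma(k,θ) with k>1 has mode (k−1)θ, so θ = 31.2/(k−1).
Need P(X < 56.4) = 0.95 with θ tied to k this way. Start at k = 2, θ = 31.2: P(X<56.4) ≈ 0.539.
Too low — raise k to concentrate. Iterating converges to k ≈ 8.95.
Then θ = 31.2/(8.95−1) ≈ 3.92.

k ≈ 8.95, θ ≈ 3.92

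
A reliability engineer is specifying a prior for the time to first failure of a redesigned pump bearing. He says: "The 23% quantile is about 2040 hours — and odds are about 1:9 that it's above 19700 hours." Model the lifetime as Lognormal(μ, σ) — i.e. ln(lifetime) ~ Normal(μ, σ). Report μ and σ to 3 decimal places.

If T ~ Lognormal(μ,σ) then ln T ~ Normal(μ,σ), so the p-quantile of ln T is μ + z_p·σ.
ln(2040) = 7.621 and ln(19700) = 9.888; z_{0.23} = -0.7388, z_{0.9} = 1.282.
σ = (9.888 − 7.621)/(1.282 − (-0.7388)) = 1.122.
μ = 7.621 − (-0.7388)·1.122 = 8.450.

μ ≈ 8.450, σ ≈ 1.122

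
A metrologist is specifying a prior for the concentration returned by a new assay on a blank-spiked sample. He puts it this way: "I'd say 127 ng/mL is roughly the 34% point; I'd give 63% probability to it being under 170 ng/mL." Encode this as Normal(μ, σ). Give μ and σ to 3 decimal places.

The p-quantile of Normal(μ,σ) is μ + z_p·σ, with z_{0.34} = -0.4125 and z_{0.63} = 0.3319.
Eliminate σ: μ = (z₂·x₁ − z₁·x₂)/(z₂ − z₁) = (0.3319·127 − (-0.4125)·170)/0.7443 = 150.828.
Then σ = (x₂ − x₁)/(z₂ − z₁) = (170 − 127)/0.7443 = 57.771.

μ = 150.828, σ = 57.771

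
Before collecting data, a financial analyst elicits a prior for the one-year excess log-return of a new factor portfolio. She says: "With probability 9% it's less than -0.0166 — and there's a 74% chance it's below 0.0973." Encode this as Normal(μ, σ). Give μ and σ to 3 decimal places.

For Normal(μ,σ), the p-quantile is μ + z_p·σ. Here z_{0.09} = -1.341, z_{0.74} = 0.6433.
So -0.0166 = μ − 1.341σ and 0.0973 = μ + 0.6433σ.
Subtracting: σ = (0.0973 − -0.0166)/(0.6433 − (-1.341)) = 0.057.
Then μ = -0.0166 − (-1.341)·0.057 = 0.060.

μ = 0.060, σ = 0.057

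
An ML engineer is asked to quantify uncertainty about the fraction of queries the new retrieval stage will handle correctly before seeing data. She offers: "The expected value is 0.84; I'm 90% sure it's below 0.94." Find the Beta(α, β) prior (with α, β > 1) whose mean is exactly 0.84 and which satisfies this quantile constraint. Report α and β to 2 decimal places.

With mean 0.84 fixed, write α = 0.84s, β = 0.16s where s = α+β.
Need P(θ < 0.94) = 0.9 under Beta(0.84s, 0.16s). Normal approximation: (q−m)/√(m(1−m)/s) ≈ z_{0.9} = 1.28, so s ≈ 0.84·0.16·(1.28)²/(0.94−0.84)² = 22.1.
At s = 22.1: P(θ<0.94) ≈ 0.934. Adjusting to match 0.9 gives s ≈ 17.06.
So α = 0.84·17.06 ≈ 14.33, β = 0.16·17.06 ≈ 2.73.

α ≈ 14.33, β ≈ 2.73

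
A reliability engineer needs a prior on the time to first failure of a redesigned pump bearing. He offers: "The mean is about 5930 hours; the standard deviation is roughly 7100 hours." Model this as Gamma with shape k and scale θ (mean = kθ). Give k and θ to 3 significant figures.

k ≈ 0.698, θ ≈ 8500

For Gamma(k, scale θ): mean = kθ, variance = kθ², so CV = 1/√k.
CV = SD/mean = 7100/5930 = 1.197, hence k = 1/CV² = 0.698.
Then θ = mean/k = 5930/0.698 = 8500.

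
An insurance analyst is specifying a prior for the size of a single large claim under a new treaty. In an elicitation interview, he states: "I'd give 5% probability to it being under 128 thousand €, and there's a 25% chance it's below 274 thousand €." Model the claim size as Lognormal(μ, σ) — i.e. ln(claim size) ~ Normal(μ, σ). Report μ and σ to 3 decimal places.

μ ≈ 6.142, σ ≈ 0.784

If T ~ Lognormal(μ,σ) then ln T ~ Normal(μ,σ), so the p-quantile of ln T is μ + z_p·σ.
ln(128) = 4.852 and ln(274) = 5.613; z_{0.05} = -1.645, z_{0.25} = -0.6745.
σ = (5.613 − 4.852)/(-0.6745 − (-1.645)) = 0.784.
μ = 4.852 − (-1.645)·0.784 = 6.142.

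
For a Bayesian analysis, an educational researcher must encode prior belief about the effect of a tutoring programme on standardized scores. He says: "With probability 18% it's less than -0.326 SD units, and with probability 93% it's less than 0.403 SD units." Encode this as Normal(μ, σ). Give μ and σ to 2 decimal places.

μ = -0.05, σ = 0.30

For Normal(μ,σ), the p-quantile is μ + z_p·σ. Here z_{0.18} = -0.9154, z_{0.93} = 1.476.
So -0.326 = μ − 0.9154σ and 0.403 = μ + 1.476σ.
Subtracting: σ = (0.403 − -0.326)/(1.476 − (-0.9154)) = 0.30.
Then μ = -0.326 − (-0.9154)·0.30 = -0.05.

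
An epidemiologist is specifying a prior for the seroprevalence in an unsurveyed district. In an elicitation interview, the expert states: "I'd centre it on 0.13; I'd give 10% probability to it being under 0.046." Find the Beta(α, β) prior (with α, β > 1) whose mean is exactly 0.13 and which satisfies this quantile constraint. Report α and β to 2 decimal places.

α ≈ 2.57, β ≈ 17.22

With mean 0.13 fixed, write α = 0.13s, β = 0.87s where s = α+β.
Need P(θ < 0.046) = 0.1 under Beta(0.13s, 0.87s). Normal approximation: (q−m)/√(m(1−m)/s) ≈ z_{0.1} = -1.28, so s ≈ 0.13·0.87·(-1.28)²/(0.046−0.13)² = 26.3.
At s = 26.3: P(θ<0.046) ≈ 0.063. Adjusting to match 0.1 gives s ≈ 19.79.
So α = 0.13·19.79 ≈ 2.57, β = 0.87·19.79 ≈ 17.22.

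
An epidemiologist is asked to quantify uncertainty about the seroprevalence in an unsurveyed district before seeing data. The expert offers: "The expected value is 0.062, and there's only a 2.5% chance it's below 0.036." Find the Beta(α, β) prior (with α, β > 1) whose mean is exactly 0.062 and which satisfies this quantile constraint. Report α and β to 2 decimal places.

α ≈ 16.01, β ≈ 242.25

With mean 0.062 fixed, write α = 0.062s, β = 0.938s where s = α+β.
Need P(θ < 0.036) = 0.025 under Beta(0.062s, 0.938s). Normal approximation: (q−m)/√(m(1−m)/s) ≈ z_{0.025} = -1.96, so s ≈ 0.062·0.938·(-1.96)²/(0.036−0.062)² = 330.5.
At s = 330.5: P(θ<0.036) ≈ 0.013. Adjusting to match 0.025 gives s ≈ 258.26.
So α = 0.062·258.26 ≈ 16.01, β = 0.938·258.26 ≈ 242.25.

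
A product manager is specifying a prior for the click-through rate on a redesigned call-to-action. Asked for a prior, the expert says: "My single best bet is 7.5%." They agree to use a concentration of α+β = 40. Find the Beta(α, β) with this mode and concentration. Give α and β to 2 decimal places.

For α,β > 1 the Beta mode is (α−1)/(α+β−2). With α+β = 40, the mode is (α−1)/38.
Set (α−1)/38 = 0.075 → α = 1 + 0.075·38 = 3.85.
β = 40 − α = 36.15.

α = 3.85, β = 36.15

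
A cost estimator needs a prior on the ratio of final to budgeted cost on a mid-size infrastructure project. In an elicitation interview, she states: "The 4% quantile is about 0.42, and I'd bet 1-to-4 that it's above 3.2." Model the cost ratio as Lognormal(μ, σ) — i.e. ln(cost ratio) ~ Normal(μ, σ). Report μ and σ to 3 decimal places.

μ ≈ 0.504, σ ≈ 0.783

If T ~ Lognormal(μ,σ) then ln T ~ Normal(μ,σ), so the p-quantile of ln T is μ + z_p·σ.
ln(0.42) = -0.8675 and ln(3.2) = 1.163; z_{0.04} = -1.751, z_{0.8} = 0.8416.
σ = (1.163 − -0.8675)/(0.8416 − (-1.751)) = 0.783.
μ = -0.8675 − (-1.751)·0.783 = 0.504.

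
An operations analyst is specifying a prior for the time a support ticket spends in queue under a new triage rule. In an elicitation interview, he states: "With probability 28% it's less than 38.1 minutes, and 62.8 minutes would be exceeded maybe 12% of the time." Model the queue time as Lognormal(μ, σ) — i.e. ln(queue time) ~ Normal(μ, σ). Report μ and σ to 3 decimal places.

If T ~ Lognormal(μ,σ) then ln T ~ Normal(μ,σ), so the p-quantile of ln T is μ + z_p·σ.
ln(38.1) = 3.64 and ln(62.8) = 4.14; z_{0.28} = -0.5828, z_{0.88} = 1.175.
σ = (4.14 − 3.64)/(1.175 − (-0.5828)) = 0.284.
μ = 3.64 − (-0.5828)·0.284 = 3.806.

μ ≈ 3.806, σ ≈ 0.284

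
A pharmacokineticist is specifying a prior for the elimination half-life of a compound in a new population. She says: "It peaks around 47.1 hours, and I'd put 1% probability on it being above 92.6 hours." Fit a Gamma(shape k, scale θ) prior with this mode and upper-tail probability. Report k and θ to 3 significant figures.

k ≈ 11.8, θ ≈ 4.37

Gamma(k,θ) with k>1 has mode (k−1)θ, so θ = 47.1/(k−1).
Need P(X < 92.6) = 0.99 with θ tied to k this way. Start at k = 2, θ = 47.1: P(X<92.6) ≈ 0.585.
Too low — raise k to concentrate. Iterating converges to k ≈ 11.8.
Then θ = 47.1/(11.8−1) ≈ 4.37.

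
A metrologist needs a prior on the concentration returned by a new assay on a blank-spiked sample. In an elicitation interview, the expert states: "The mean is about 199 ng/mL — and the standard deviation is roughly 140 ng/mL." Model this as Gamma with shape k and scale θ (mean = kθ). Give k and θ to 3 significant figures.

k ≈ 2.02, θ ≈ 98.5

For Gamma(k, scale θ): mean = kθ, variance = kθ², so CV = 1/√k.
CV = SD/mean = 140/199 = 0.7035, hence k = 1/CV² = 2.02.
Then θ = mean/k = 199/2.02 = 98.5.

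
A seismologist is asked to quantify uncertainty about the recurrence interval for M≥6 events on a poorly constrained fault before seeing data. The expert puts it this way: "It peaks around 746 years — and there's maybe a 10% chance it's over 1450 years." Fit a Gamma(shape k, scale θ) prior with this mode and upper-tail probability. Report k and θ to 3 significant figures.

Gamma(k,θ) with k>1 has mode (k−1)θ, so θ = 746/(k−1).
Need P(X < 1450) = 0.9 with θ tied to k this way. Start at k = 2, θ = 746: P(X<1450) ≈ 0.579.
Too low — raise k to concentrate. Iterating converges to k ≈ 5.33.
Then θ = 746/(5.33−1) ≈ 172.

k ≈ 5.33, θ ≈ 172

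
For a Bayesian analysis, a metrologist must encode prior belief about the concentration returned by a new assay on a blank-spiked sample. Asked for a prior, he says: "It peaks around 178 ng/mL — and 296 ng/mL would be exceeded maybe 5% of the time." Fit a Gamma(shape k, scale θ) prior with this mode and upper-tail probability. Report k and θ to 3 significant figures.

Gamma(k,θ) with k>1 has mode (k−1)θ, so θ = 178/(k−1).
Need P(X < 296) = 0.95 with θ tied to k this way. Start at k = 2, θ = 178: P(X<296) ≈ 0.495.
Too low — raise k to concentrate. Iterating converges to k ≈ 11.8.
Then θ = 178/(11.8−1) ≈ 16.5.

k ≈ 11.8, θ ≈ 16.5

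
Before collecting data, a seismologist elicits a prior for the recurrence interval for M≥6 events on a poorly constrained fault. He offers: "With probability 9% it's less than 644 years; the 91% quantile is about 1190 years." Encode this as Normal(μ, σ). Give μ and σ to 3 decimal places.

μ = 917.000, σ = 203.617

The p-quantile of Normal(μ,σ) is μ + z_p·σ, with z_{0.09} = -1.341 and z_{0.91} = 1.341.
Eliminate σ: μ = (z₂·x₁ − z₁·x₂)/(z₂ − z₁) = (1.341·644 − (-1.341)·1190)/2.682 = 917.000.
Then σ = (x₂ − x₁)/(z₂ − z₁) = (1190 − 644)/2.682 = 203.617.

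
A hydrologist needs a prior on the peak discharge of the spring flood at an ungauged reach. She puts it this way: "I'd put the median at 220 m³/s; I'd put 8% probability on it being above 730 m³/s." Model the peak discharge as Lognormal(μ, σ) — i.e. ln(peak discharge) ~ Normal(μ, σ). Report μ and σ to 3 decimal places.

If T ~ Lognormal(μ,σ) then ln T ~ Normal(μ,σ), so the p-quantile of ln T is μ + z_p·σ.
ln(220) = 5.394 and ln(730) = 6.593; z_{0.5} = 0, z_{0.92} = 1.405.
σ = (6.593 − 5.394)/(1.405 − (0)) = 0.854.
μ = 5.394 − (0)·0.854 = 5.394.

μ ≈ 5.394, σ ≈ 0.854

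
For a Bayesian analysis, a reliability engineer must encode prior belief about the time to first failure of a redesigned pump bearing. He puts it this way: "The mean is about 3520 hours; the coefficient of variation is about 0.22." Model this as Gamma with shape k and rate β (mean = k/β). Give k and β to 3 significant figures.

k ≈ 20.7, β ≈ 0.00587

For Gamma(k, rate β): mean = k/β, variance = k/β², so CV = 1/√k.
CV = 0.22, hence k = 1/CV² = 20.7.
Then β = k/mean = 20.7/3520 = 0.00587.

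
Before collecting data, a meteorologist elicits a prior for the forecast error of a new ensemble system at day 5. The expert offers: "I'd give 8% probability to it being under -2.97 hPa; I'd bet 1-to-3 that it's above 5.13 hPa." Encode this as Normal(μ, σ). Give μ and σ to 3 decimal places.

μ = 2.503, σ = 3.895

For Normal(μ,σ), the p-quantile is μ + z_p·σ. Here z_{0.08} = -1.405, z_{0.75} = 0.6745.
So -2.97 = μ − 1.405σ and 5.13 = μ + 0.6745σ.
Subtracting: σ = (5.13 − -2.97)/(0.6745 − (-1.405)) = 3.895.
Then μ = -2.97 − (-1.405)·3.895 = 2.503.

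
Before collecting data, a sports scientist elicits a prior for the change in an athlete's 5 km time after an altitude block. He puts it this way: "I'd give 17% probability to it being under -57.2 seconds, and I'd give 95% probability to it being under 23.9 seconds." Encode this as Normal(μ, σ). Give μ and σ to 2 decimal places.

For Normal(μ,σ), the p-quantile is μ + z_p·σ. Here z_{0.17} = -0.9542, z_{0.95} = 1.645.
So -57.2 = μ − 0.9542σ and 23.9 = μ + 1.645σ.
Subtracting: σ = (23.9 − -57.2)/(1.645 − (-0.9542)) = 31.20.
Then μ = -57.2 − (-0.9542)·31.20 = -27.43.

μ = -27.43, σ = 31.20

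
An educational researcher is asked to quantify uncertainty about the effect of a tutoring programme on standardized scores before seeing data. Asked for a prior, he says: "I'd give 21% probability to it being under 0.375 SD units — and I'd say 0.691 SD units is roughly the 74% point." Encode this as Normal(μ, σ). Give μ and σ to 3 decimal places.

μ = 0.551, σ = 0.218

The p-quantile of Normal(μ,σ) is μ + z_p·σ, with z_{0.21} = -0.8064 and z_{0.74} = 0.6433.
Eliminate σ: μ = (z₂·x₁ − z₁·x₂)/(z₂ − z₁) = (0.6433·0.375 − (-0.8064)·0.691)/1.45 = 0.551.
Then σ = (x₂ − x₁)/(z₂ − z₁) = (0.691 − 0.375)/1.45 = 0.218.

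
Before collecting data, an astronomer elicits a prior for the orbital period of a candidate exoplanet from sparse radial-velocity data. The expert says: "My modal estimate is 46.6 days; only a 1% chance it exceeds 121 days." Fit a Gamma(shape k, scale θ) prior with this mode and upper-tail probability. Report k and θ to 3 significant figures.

Gamma(k,θ) with k>1 has mode (k−1)θ, so θ = 46.6/(k−1).
Need P(X < 121) = 0.99 with θ tied to k this way. Start at k = 2, θ = 46.6: P(X<121) ≈ 0.732.
Too low — raise k to concentrate. Iterating converges to k ≈ 6.11.
Then θ = 46.6/(6.11−1) ≈ 9.12.

k ≈ 6.11, θ ≈ 9.12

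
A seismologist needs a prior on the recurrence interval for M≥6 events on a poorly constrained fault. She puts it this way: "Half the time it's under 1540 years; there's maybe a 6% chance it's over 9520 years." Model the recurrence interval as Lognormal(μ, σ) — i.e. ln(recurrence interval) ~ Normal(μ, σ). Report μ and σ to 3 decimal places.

If T ~ Lognormal(μ,σ) then ln T ~ Normal(μ,σ), so the p-quantile of ln T is μ + z_p·σ.
ln(1540) = 7.34 and ln(9520) = 9.161; z_{0.5} = 0, z_{0.94} = 1.555.
σ = (9.161 − 7.34)/(1.555 − (0)) = 1.172.
μ = 7.34 − (0)·1.172 = 7.340.

μ ≈ 7.340, σ ≈ 1.172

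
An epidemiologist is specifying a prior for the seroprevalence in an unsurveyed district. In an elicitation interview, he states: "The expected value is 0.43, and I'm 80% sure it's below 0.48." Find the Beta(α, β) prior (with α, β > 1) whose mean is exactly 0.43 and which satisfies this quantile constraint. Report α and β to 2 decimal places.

α ≈ 29.68, β ≈ 39.34

With mean 0.43 fixed, write α = 0.43s, β = 0.57s where s = α+β.
Need P(θ < 0.48) = 0.8 under Beta(0.43s, 0.57s). Normal approximation: (q−m)/√(m(1−m)/s) ≈ z_{0.8} = 0.842, so s ≈ 0.43·0.57·(0.842)²/(0.48−0.43)² = 69.4.
At s = 69.4: P(θ<0.48) ≈ 0.801. Adjusting to match 0.8 gives s ≈ 69.02.
So α = 0.43·69.02 ≈ 29.68, β = 0.57·69.02 ≈ 39.34.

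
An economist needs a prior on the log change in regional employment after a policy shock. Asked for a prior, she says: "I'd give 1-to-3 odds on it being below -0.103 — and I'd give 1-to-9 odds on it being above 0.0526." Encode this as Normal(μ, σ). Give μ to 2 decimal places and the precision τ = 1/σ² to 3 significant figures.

μ = -0.05, τ = 158

The p-quantile of Normal(μ,σ) is μ + z_p·σ, with z_{0.25} = -0.6745 and z_{0.9} = 1.282.
Eliminate σ: μ = (z₂·x₁ − z₁·x₂)/(z₂ − z₁) = (1.282·-0.103 − (-0.6745)·0.0526)/1.956 = -0.05.
Then σ = (x₂ − x₁)/(z₂ − z₁) = (0.0526 − -0.103)/1.956 = 0.08.
Precision τ = 1/σ² = 1/0.07955² = 158.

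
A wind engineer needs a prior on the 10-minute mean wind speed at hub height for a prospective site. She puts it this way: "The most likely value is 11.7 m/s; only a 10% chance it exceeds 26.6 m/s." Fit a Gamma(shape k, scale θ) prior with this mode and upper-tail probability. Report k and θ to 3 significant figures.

Gamma(k,θ) with k>1 has mode (k−1)θ, so θ = 11.7/(k−1).
Need P(X < 26.6) = 0.9 with θ tied to k this way. Start at k = 2, θ = 11.7: P(X<26.6) ≈ 0.663.
Too low — raise k to concentrate. Iterating converges to k ≈ 3.85.
Then θ = 11.7/(3.85−1) ≈ 4.1.

k ≈ 3.85, θ ≈ 4.1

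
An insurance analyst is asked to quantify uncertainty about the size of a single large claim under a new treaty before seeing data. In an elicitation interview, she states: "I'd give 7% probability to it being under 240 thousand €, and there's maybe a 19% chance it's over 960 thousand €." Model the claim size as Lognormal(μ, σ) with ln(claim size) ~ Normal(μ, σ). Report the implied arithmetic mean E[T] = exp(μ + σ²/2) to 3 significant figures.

If T ~ Lognormal(μ,σ) then ln T ~ Normal(μ,σ), so the p-quantile of ln T is μ + z_p·σ.
ln(240) = 5.481 and ln(960) = 6.867; z_{0.07} = -1.476, z_{0.81} = 0.8779.
σ = (6.867 − 5.481)/(0.8779 − (-1.476)) = 0.589.
μ = 5.481 − (-1.476)·0.589 = 6.350.
E[T] = exp(μ + σ²/2) = exp(6.350 + 0.1735) = 681 thousand €.

E[T] ≈ 681 thousand €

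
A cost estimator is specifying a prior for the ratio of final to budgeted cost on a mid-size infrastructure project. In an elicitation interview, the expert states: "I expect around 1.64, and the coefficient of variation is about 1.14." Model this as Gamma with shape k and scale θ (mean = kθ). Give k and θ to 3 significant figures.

k ≈ 0.769, θ ≈ 2.13

For Gamma(k, scale θ): mean = kθ, variance = kθ², so CV = 1/√k.
CV = 1.14, hence k = 1/CV² = 0.769.
Then θ = mean/k = 1.64/0.769 = 2.13.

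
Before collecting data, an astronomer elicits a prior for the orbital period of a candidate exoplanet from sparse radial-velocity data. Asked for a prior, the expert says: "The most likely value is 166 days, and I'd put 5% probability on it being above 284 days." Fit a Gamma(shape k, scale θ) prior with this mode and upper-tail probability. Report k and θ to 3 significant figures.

k ≈ 10.7, θ ≈ 17.1

Gamma(k,θ) with k>1 has mode (k−1)θ, so θ = 166/(k−1).
Need P(X < 284) = 0.95 with θ tied to k this way. Start at k = 2, θ = 166: P(X<284) ≈ 0.510.
Too low — raise k to concentrate. Iterating converges to k ≈ 10.7.
Then θ = 166/(10.7−1) ≈ 17.1.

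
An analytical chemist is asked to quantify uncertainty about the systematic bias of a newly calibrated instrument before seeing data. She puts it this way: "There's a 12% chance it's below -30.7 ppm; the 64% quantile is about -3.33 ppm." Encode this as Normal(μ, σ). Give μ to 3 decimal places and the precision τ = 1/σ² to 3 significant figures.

The p-quantile of Normal(μ,σ) is μ + z_p·σ, with z_{0.12} = -1.175 and z_{0.64} = 0.3585.
Eliminate σ: μ = (z₂·x₁ − z₁·x₂)/(z₂ − z₁) = (0.3585·-30.7 − (-1.175)·-3.33)/1.533 = -9.728.
Then σ = (x₂ − x₁)/(z₂ − z₁) = (-3.33 − -30.7)/1.533 = 17.849.
Precision τ = 1/σ² = 1/17.85² = 0.00314.

μ = -9.728, τ = 0.00314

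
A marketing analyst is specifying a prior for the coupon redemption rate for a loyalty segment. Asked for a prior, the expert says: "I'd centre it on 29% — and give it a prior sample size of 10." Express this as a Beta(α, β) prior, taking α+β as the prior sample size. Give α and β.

α = 2.9, β = 7.1

Under the effective-sample-size interpretation, Beta(α, β) has prior mean α/(α+β) and prior sample size α+β.
So α+β = 10 and α/(α+β) = 0.29, giving α = 0.29·10 = 2.9 and β = 10 − 2.9 = 7.1.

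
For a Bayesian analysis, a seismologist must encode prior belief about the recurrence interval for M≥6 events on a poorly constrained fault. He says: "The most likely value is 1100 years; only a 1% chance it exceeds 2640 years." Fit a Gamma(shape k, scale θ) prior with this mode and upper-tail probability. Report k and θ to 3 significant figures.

k ≈ 7.18, θ ≈ 178

Gamma(k,θ) with k>1 has mode (k−1)θ, so θ = 1100/(k−1).
Need P(X < 2640) = 0.99 with θ tied to k this way. Start at k = 2, θ = 1100: P(X<2640) ≈ 0.692.
Too low — raise k to concentrate. Iterating converges to k ≈ 7.18.
Then θ = 1100/(7.18−1) ≈ 178.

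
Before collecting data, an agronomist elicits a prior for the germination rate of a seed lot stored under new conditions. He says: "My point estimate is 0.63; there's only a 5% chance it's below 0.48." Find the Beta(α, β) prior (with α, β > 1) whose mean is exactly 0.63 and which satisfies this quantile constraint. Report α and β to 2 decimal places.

α ≈ 18.34, β ≈ 10.77

With mean 0.63 fixed, write α = 0.63s, β = 0.37s where s = α+β.
Need P(θ < 0.48) = 0.05 under Beta(0.63s, 0.37s). Normal approximation: (q−m)/√(m(1−m)/s) ≈ z_{0.05} = -1.64, so s ≈ 0.63·0.37·(-1.64)²/(0.48−0.63)² = 28.0.
At s = 28.0: P(θ<0.48) ≈ 0.053. Adjusting to match 0.05 gives s ≈ 29.11.
So α = 0.63·29.11 ≈ 18.34, β = 0.37·29.11 ≈ 10.77.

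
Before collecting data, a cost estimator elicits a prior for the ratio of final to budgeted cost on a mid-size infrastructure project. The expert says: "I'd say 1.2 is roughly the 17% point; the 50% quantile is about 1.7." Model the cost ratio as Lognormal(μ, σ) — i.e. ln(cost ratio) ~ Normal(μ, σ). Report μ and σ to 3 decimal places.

If T ~ Lognormal(μ,σ) then ln T ~ Normal(μ,σ), so the p-quantile of ln T is μ + z_p·σ.
ln(1.2) = 0.1823 and ln(1.7) = 0.5306; z_{0.17} = -0.9542, z_{0.5} = 0.
σ = (0.5306 − 0.1823)/(0 − (-0.9542)) = 0.365.
μ = 0.1823 − (-0.9542)·0.365 = 0.531.

μ ≈ 0.531, σ ≈ 0.365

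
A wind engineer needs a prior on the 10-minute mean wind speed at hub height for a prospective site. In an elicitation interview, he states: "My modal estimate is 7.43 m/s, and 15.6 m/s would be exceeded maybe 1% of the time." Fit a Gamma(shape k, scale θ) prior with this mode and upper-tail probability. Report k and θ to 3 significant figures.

k ≈ 9.84, θ ≈ 0.84

Gamma(k,θ) with k>1 has mode (k−1)θ, so θ = 7.43/(k−1).
Need P(X < 15.6) = 0.99 with θ tied to k this way. Start at k = 2, θ = 7.43: P(X<15.6) ≈ 0.620.
Too low — raise k to concentrate. Iterating converges to k ≈ 9.84.
Then θ = 7.43/(9.84−1) ≈ 0.84.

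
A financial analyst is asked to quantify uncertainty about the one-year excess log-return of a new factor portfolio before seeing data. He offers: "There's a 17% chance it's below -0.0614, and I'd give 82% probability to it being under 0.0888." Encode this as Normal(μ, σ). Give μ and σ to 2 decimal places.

μ = 0.02, σ = 0.08

For Normal(μ,σ), the p-quantile is μ + z_p·σ. Here z_{0.17} = -0.9542, z_{0.82} = 0.9154.
So -0.0614 = μ − 0.9542σ and 0.0888 = μ + 0.9154σ.
Subtracting: σ = (0.0888 − -0.0614)/(0.9154 − (-0.9542)) = 0.08.
Then μ = -0.0614 − (-0.9542)·0.08 = 0.02.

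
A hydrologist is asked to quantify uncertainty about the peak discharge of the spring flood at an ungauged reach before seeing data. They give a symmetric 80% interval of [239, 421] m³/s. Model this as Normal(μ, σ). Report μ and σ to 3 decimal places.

μ = 330.000, σ = 71.008

A symmetric 80% interval runs μ ± z·σ with z = 1.282.
Half-width = 91, so σ = 91/1.282 = 71.008.
μ is the interval midpoint, 330.000.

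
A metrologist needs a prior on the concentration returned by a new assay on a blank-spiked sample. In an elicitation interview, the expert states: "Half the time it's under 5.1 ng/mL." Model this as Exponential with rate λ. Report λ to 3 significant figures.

Exponential median = ln 2 / λ, so λ = ln 2 / 5.1 = 0.136.

λ ≈ 0.136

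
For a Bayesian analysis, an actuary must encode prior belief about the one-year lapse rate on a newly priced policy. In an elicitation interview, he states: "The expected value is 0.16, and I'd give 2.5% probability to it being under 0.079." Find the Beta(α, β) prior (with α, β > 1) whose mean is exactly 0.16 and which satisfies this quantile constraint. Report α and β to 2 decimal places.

With mean 0.16 fixed, write α = 0.16s, β = 0.84s where s = α+β.
Need P(θ < 0.079) = 0.025 under Beta(0.16s, 0.84s). Normal approximation: (q−m)/√(m(1−m)/s) ≈ z_{0.025} = -1.96, so s ≈ 0.16·0.84·(-1.96)²/(0.079−0.16)² = 78.7.
At s = 78.7: P(θ<0.079) ≈ 0.011. Adjusting to match 0.025 gives s ≈ 59.16.
So α = 0.16·59.16 ≈ 9.47, β = 0.84·59.16 ≈ 49.70.

α ≈ 9.47, β ≈ 49.70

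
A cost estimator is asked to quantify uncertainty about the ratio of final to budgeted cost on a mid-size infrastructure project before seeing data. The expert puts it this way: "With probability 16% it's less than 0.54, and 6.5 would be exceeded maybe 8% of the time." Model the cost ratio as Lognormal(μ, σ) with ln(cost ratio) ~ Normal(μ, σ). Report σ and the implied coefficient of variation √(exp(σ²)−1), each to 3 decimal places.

σ ≈ 1.037, CV ≈ 1.389

If T ~ Lognormal(μ,σ) then ln T ~ Normal(μ,σ), so the p-quantile of ln T is μ + z_p·σ.
ln(0.54) = -0.6162 and ln(6.5) = 1.872; z_{0.16} = -0.9945, z_{0.92} = 1.405.
σ = (1.872 − -0.6162)/(1.405 − (-0.9945)) = 1.037.
μ = -0.6162 − (-0.9945)·1.037 = 0.415.
CV = √(exp(σ²)−1) = √(exp(1.0751)−1) = 1.389.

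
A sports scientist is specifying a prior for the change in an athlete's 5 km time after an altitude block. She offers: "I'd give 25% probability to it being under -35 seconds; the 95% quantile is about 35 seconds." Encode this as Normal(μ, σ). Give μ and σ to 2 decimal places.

The p-quantile of Normal(μ,σ) is μ + z_p·σ, with z_{0.25} = -0.6745 and z_{0.95} = 1.645.
Eliminate σ: μ = (z₂·x₁ − z₁·x₂)/(z₂ − z₁) = (1.645·-35 − (-0.6745)·35)/2.319 = -14.64.
Then σ = (x₂ − x₁)/(z₂ − z₁) = (35 − -35)/2.319 = 30.18.

μ = -14.64, σ = 30.18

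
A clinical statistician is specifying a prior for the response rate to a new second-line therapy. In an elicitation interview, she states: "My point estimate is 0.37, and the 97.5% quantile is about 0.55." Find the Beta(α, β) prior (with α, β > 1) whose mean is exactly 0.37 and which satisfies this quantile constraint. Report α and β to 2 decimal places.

α ≈ 10.70, β ≈ 18.22

With mean 0.37 fixed, write α = 0.37s, β = 0.63s where s = α+β.
Need P(θ < 0.55) = 0.975 under Beta(0.37s, 0.63s). Normal approximation: (q−m)/√(m(1−m)/s) ≈ z_{0.975} = 1.96, so s ≈ 0.37·0.63·(1.96)²/(0.55−0.37)² = 27.6.
At s = 27.6: P(θ<0.55) ≈ 0.972. Adjusting to match 0.975 gives s ≈ 28.93.
So α = 0.37·28.93 ≈ 10.70, β = 0.63·28.93 ≈ 18.22.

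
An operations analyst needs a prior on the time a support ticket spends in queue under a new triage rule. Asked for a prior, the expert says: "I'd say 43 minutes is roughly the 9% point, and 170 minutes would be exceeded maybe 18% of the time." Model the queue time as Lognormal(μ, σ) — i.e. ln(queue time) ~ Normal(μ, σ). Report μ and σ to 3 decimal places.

If T ~ Lognormal(μ,σ) then ln T ~ Normal(μ,σ), so the p-quantile of ln T is μ + z_p·σ.
ln(43) = 3.761 and ln(170) = 5.136; z_{0.09} = -1.341, z_{0.82} = 0.9154.
σ = (5.136 − 3.761)/(0.9154 − (-1.341)) = 0.609.
μ = 3.761 − (-1.341)·0.609 = 4.578.

μ ≈ 4.578, σ ≈ 0.609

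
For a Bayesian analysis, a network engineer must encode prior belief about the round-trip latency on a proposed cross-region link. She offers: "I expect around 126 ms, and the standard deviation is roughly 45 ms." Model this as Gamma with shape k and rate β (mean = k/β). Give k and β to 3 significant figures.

k ≈ 7.84, β ≈ 0.0622

For Gamma(k, rate β): mean = k/β, variance = k/β², so CV = 1/√k.
CV = SD/mean = 45/126 = 0.3571, hence k = 1/CV² = 7.84.
Then β = k/mean = 7.84/126 = 0.0622.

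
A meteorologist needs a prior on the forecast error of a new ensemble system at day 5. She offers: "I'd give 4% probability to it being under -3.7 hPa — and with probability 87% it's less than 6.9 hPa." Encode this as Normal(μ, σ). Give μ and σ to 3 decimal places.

μ = 2.750, σ = 3.684

The p-quantile of Normal(μ,σ) is μ + z_p·σ, with z_{0.04} = -1.751 and z_{0.87} = 1.126.
Eliminate σ: μ = (z₂·x₁ − z₁·x₂)/(z₂ − z₁) = (1.126·-3.7 − (-1.751)·6.9)/2.877 = 2.750.
Then σ = (x₂ − x₁)/(z₂ − z₁) = (6.9 − -3.7)/2.877 = 3.684.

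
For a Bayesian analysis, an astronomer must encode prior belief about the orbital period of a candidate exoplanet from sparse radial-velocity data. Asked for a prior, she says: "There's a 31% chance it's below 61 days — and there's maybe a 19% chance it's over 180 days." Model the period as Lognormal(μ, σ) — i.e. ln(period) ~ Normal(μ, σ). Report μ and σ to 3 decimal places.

μ ≈ 4.501, σ ≈ 0.788

If T ~ Lognormal(μ,σ) then ln T ~ Normal(μ,σ), so the p-quantile of ln T is μ + z_p·σ.
ln(61) = 4.111 and ln(180) = 5.193; z_{0.31} = -0.4959, z_{0.81} = 0.8779.
σ = (5.193 − 4.111)/(0.8779 − (-0.4959)) = 0.788.
μ = 4.111 − (-0.4959)·0.788 = 4.501.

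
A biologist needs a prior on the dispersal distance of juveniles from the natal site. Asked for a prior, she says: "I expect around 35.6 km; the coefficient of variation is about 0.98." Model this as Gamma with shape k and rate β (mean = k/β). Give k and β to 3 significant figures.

k ≈ 1.04, β ≈ 0.0292

For Gamma(k, rate β): mean = k/β, variance = k/β², so CV = 1/√k.
CV = 0.98, hence k = 1/CV² = 1.04.
Then β = k/mean = 1.04/35.6 = 0.0292.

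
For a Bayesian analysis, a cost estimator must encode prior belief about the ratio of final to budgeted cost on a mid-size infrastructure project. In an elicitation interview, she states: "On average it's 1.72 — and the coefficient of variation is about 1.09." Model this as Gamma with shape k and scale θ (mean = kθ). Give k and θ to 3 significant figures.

k ≈ 0.842, θ ≈ 2.04

For Gamma(k, scale θ): mean = kθ, variance = kθ², so CV = 1/√k.
CV = 1.09, hence k = 1/CV² = 0.842.
Then θ = mean/k = 1.72/0.842 = 2.04.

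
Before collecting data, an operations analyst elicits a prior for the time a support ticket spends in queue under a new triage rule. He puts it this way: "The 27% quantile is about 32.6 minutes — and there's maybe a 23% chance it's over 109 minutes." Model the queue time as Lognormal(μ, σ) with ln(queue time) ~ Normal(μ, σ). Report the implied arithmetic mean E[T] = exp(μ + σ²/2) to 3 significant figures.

If T ~ Lognormal(μ,σ) then ln T ~ Normal(μ,σ), so the p-quantile of ln T is μ + z_p·σ.
ln(32.6) = 3.484 and ln(109) = 4.691; z_{0.27} = -0.6128, z_{0.77} = 0.7388.
σ = (4.691 − 3.484)/(0.7388 − (-0.6128)) = 0.893.
μ = 3.484 − (-0.6128)·0.893 = 4.032.
E[T] = exp(μ + σ²/2) = exp(4.032 + 0.3987) = 84 minutes.

E[T] ≈ 84 minutes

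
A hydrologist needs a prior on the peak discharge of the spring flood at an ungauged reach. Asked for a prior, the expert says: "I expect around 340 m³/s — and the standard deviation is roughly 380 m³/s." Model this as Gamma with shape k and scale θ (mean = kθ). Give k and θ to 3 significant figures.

For Gamma(k, scale θ): mean = kθ, variance = kθ², so CV = 1/√k.
CV = SD/mean = 380/340 = 1.118, hence k = 1/CV² = 0.801.
Then θ = mean/k = 340/0.801 = 425.

k ≈ 0.801, θ ≈ 425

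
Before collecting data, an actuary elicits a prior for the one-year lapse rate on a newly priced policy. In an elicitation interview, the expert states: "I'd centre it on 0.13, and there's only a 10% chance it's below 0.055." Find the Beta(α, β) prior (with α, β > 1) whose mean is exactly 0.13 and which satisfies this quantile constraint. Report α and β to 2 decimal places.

With mean 0.13 fixed, write α = 0.13s, β = 0.87s where s = α+β.
Need P(θ < 0.055) = 0.1 under Beta(0.13s, 0.87s). Normal approximation: (q−m)/√(m(1−m)/s) ≈ z_{0.1} = -1.28, so s ≈ 0.13·0.87·(-1.28)²/(0.055−0.13)² = 33.0.
At s = 33.0: P(θ<0.055) ≈ 0.070. Adjusting to match 0.1 gives s ≈ 26.20.
So α = 0.13·26.20 ≈ 3.41, β = 0.87·26.20 ≈ 22.79.

α ≈ 3.41, β ≈ 22.79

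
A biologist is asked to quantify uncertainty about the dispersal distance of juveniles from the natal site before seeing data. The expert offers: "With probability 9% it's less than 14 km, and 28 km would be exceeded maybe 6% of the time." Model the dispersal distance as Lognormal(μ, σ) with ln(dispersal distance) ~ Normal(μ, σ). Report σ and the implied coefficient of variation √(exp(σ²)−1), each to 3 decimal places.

σ ≈ 0.239, CV ≈ 0.243

If T ~ Lognormal(μ,σ) then ln T ~ Normal(μ,σ), so the p-quantile of ln T is μ + z_p·σ.
ln(14) = 2.639 and ln(28) = 3.332; z_{0.09} = -1.341, z_{0.94} = 1.555.
σ = (3.332 − 2.639)/(1.555 − (-1.341)) = 0.239.
μ = 2.639 − (-1.341)·0.239 = 2.960.
CV = √(exp(σ²)−1) = √(exp(0.0573)−1) = 0.243.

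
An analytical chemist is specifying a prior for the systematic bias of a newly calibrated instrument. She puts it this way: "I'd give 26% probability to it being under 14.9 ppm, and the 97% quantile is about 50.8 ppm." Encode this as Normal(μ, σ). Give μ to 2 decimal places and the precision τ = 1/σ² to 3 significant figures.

The p-quantile of Normal(μ,σ) is μ + z_p·σ, with z_{0.26} = -0.6433 and z_{0.97} = 1.881.
Eliminate σ: μ = (z₂·x₁ − z₁·x₂)/(z₂ − z₁) = (1.881·14.9 − (-0.6433)·50.8)/2.524 = 24.05.
Then σ = (x₂ − x₁)/(z₂ − z₁) = (50.8 − 14.9)/2.524 = 14.22.
Precision τ = 1/σ² = 1/14.22² = 0.00494.

μ = 24.05, τ = 0.00494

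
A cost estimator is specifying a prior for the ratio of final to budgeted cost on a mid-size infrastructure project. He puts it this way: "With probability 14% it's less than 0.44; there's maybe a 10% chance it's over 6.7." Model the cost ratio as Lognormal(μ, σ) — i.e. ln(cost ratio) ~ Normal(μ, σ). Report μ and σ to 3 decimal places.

μ ≈ 0.425, σ ≈ 1.153

If T ~ Lognormal(μ,σ) then ln T ~ Normal(μ,σ), so the p-quantile of ln T is μ + z_p·σ.
ln(0.44) = -0.821 and ln(6.7) = 1.902; z_{0.14} = -1.08, z_{0.9} = 1.282.
σ = (1.902 − -0.821)/(1.282 − (-1.08)) = 1.153.
μ = -0.821 − (-1.08)·1.153 = 0.425.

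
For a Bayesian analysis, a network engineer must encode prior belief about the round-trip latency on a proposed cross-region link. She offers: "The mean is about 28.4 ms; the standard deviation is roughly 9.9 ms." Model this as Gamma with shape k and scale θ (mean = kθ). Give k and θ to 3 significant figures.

For Gamma(k, scale θ): mean = kθ, variance = kθ², so CV = 1/√k.
CV = SD/mean = 9.9/28.4 = 0.3486, hence k = 1/CV² = 8.23.
Then θ = mean/k = 28.4/8.23 = 3.45.

k ≈ 8.23, θ ≈ 3.45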